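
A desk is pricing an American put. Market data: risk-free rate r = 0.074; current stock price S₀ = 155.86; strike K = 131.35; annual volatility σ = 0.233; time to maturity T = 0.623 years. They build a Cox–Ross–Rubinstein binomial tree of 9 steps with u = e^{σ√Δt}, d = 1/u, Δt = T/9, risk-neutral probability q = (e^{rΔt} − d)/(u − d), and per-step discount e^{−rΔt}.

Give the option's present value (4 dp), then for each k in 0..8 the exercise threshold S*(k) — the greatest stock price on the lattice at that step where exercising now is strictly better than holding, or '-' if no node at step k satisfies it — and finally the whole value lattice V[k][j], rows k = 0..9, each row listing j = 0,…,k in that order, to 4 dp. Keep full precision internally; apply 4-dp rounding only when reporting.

params: Δt=0.06922 u=1.06322 d=0.94054 q=0.52654 e^(-rΔt)=0.99489
t_9 payoffs: 41.5814 29.8722 16.6356 1.6725 0.0000 0.0000 0.0000 0.0000 0.0000 0.0000
t_8: node(8,0) S=95.4438 payoff=35.9062 vs cont=35.2351 → 35.9062 [stop]  node(8,1) S=107.8933 payoff=23.4567 vs cont=22.7856 → 23.4567 [stop]  node(8,2) S=121.9667 payoff=9.3833 vs cont=8.7122 → 9.3833 [stop]  node(8,3) S=137.8758 payoff=0.0000 vs cont=0.7878 → 0.7878 [wait]  node(8,4) S=155.8600 payoff=0.0000 vs cont=0.0000 → 0.0000 [wait]  node(8,5) S=176.1901 payoff=0.0000 vs cont=0.0000 → 0.0000 [wait]  node(8,6) S=199.1719 payoff=0.0000 vs cont=0.0000 → 0.0000 [wait]  node(8,7) S=225.1515 payoff=0.0000 vs cont=0.0000 → 0.0000 [wait]  node(8,8) S=254.5198 payoff=0.0000 vs cont=0.0000 → 0.0000 [wait]  ⇒ S*(8)=121.9667
t_7: node(7,0) S=101.4778 payoff=29.8722 vs cont=29.2011 → 29.8722 [stop]  node(7,1) S=114.7144 payoff=16.6356 vs cont=15.9645 → 16.6356 [stop]  node(7,2) S=129.6775 payoff=1.6725 vs cont=4.8326 → 4.8326 [wait]  node(7,3) S=146.5923 payoff=0.0000 vs cont=0.3711 → 0.3711 [wait]  node(7,4) S=165.7136 payoff=0.0000 vs cont=0.0000 → 0.0000 [wait]  node(7,5) S=187.3289 payoff=0.0000 vs cont=0.0000 → 0.0000 [wait]  node(7,6) S=211.7637 payoff=0.0000 vs cont=0.0000 → 0.0000 [wait]  node(7,7) S=239.3857 payoff=0.0000 vs cont=0.0000 → 0.0000 [wait]  ⇒ S*(7)=114.7144
t_6: node(6,0) S=107.8933 payoff=23.4567 vs cont=22.7856 → 23.4567 [stop]  node(6,1) S=121.9667 payoff=9.3833 vs cont=10.3676 → 10.3676 [wait]  node(6,2) S=137.8758 payoff=0.0000 vs cont=2.4708 → 2.4708 [wait]  node(6,3) S=155.8600 payoff=0.0000 vs cont=0.1748 → 0.1748 [wait]  node(6,4) S=176.1901 payoff=0.0000 vs cont=0.0000 → 0.0000 [wait]  node(6,5) S=199.1719 payoff=0.0000 vs cont=0.0000 → 0.0000 [wait]  node(6,6) S=225.1515 payoff=0.0000 vs cont=0.0000 → 0.0000 [wait]  ⇒ S*(6)=107.8933
t_5: node(5,0) S=114.7144 payoff=16.6356 vs cont=16.4801 → 16.6356 [stop]  node(5,1) S=129.6775 payoff=1.6725 vs cont=6.1779 → 6.1779 [wait]  node(5,2) S=146.5923 payoff=0.0000 vs cont=1.2554 → 1.2554 [wait]  node(5,3) S=165.7136 payoff=0.0000 vs cont=0.0823 → 0.0823 [wait]  node(5,4) S=187.3289 payoff=0.0000 vs cont=0.0000 → 0.0000 [wait]  node(5,5) S=211.7637 payoff=0.0000 vs cont=0.0000 → 0.0000 [wait]  ⇒ S*(5)=114.7144
t_4: node(4,0) S=121.9667 payoff=9.3833 vs cont=11.0723 → 11.0723 [wait]  node(4,1) S=137.8758 payoff=0.0000 vs cont=3.5677 → 3.5677 [wait]  node(4,2) S=155.8600 payoff=0.0000 vs cont=0.6345 → 0.6345 [wait]  node(4,3) S=176.1901 payoff=0.0000 vs cont=0.0388 → 0.0388 [wait]  node(4,4) S=199.1719 payoff=0.0000 vs cont=0.0000 → 0.0000 [wait]  ⇒ S*(4)=-
t_3: node(3,0) S=129.6775 payoff=1.6725 vs cont=7.0845 → 7.0845 [wait]  node(3,1) S=146.5923 payoff=0.0000 vs cont=2.0129 → 2.0129 [wait]  node(3,2) S=165.7136 payoff=0.0000 vs cont=0.3192 → 0.3192 [wait]  node(3,3) S=187.3289 payoff=0.0000 vs cont=0.0183 → 0.0183 [wait]  ⇒ S*(3)=-
t_2: node(2,0) S=137.8758 payoff=0.0000 vs cont=4.3915 → 4.3915 [wait]  node(2,1) S=155.8600 payoff=0.0000 vs cont=1.1154 → 1.1154 [wait]  node(2,2) S=176.1901 payoff=0.0000 vs cont=0.1599 → 0.1599 [wait]  ⇒ S*(2)=-
t_1: node(1,0) S=146.5923 payoff=0.0000 vs cont=2.6529 → 2.6529 [wait]  node(1,1) S=165.7136 payoff=0.0000 vs cont=0.6092 → 0.6092 [wait]  ⇒ S*(1)=-
t_0: node(0,0) S=155.8600 payoff=0.0000 vs cont=1.5687 → 1.5687 [wait]  ⇒ S*(0)=-

price = 1.5687
boundary = - - - - - 114.7144 107.8933 114.7144 121.9667
tree:
1.5687
2.6529 0.6092
4.3915 1.1154 0.1599
7.0845 2.0129 0.3192 0.0183
11.0723 3.5677 0.6345 0.0388 0.0000
16.6356 6.1779 1.2554 0.0823 0.0000 0.0000
23.4567 10.3676 2.4708 0.1748 0.0000 0.0000 0.0000
29.8722 16.6356 4.8326 0.3711 0.0000 0.0000 0.0000 0.0000
35.9062 23.4567 9.3833 0.7878 0.0000 0.0000 0.0000 0.0000 0.0000
41.5814 29.8722 16.6356 1.6725 0.0000 0.0000 0.0000 0.0000 0.0000 0.0000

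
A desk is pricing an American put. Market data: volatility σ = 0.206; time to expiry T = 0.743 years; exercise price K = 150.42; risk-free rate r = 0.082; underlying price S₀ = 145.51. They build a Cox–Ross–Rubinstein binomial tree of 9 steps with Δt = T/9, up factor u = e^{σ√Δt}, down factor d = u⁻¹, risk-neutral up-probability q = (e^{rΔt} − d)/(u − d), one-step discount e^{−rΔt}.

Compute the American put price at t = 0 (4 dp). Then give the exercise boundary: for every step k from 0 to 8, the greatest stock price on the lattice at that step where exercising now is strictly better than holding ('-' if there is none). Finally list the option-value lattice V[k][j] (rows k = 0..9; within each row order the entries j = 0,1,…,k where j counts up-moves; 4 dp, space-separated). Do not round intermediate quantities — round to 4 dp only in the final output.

price = 9.6613
boundary = - - 129.2653 121.8363 129.2653 121.8363 129.2653 137.1474 129.2653
tree:
9.6613
14.5214 5.6845
21.1547 9.1103 2.8673
28.5837 14.1413 4.9826 1.1197
35.5858 21.1547 8.4051 2.1595 0.2570
42.1855 28.5837 13.6574 4.0819 0.5657 0.0000
48.4059 35.5858 21.1547 7.5072 1.2450 0.0000 0.0000
54.2688 42.1855 28.5837 13.2726 2.7400 0.0000 0.0000 0.0000
59.7947 48.4059 35.5858 21.1547 6.0306 0.0000 0.0000 0.0000 0.0000
65.0030 54.2688 42.1855 28.5837 13.2726 0.0000 0.0000 0.0000 0.0000 0.0000

Δt=0.08256, u=1.06098, d=0.94253, q=0.54255, disc=e^(-rΔt)=0.99325
k=9 terminal: V=max(K-S,0) → 65.0030 54.2688 42.1855 28.5837 13.2726 0.0000 0.0000 0.0000 0.0000 0.0000
k=8: j=0 S=90.6253 intr=59.7947 cont=58.7799 V=59.7947[EX]; j=1 S=102.0141 intr=48.4059 cont=47.3910 V=48.4059[EX]; j=2 S=114.8342 intr=35.5858 cont=34.5710 V=35.5858[EX]; j=3 S=129.2653 intr=21.1547 cont=20.1398 V=21.1547[EX]; j=4 S=145.5100 intr=4.9100 cont=6.0306 V=6.0306[hold]; j=5 S=163.7961 intr=0.0000 cont=0.0000 V=0.0000[hold]; j=6 S=184.3803 intr=0.0000 cont=0.0000 V=0.0000[hold]; j=7 S=207.5513 intr=0.0000 cont=0.0000 V=0.0000[hold]; j=8 S=233.6341 intr=0.0000 cont=0.0000 V=0.0000[hold]  S*(8)=129.2653
k=7: j=0 S=96.1512 intr=54.2688 cont=53.2539 V=54.2688[EX]; j=1 S=108.2345 intr=42.1855 cont=41.1707 V=42.1855[EX]; j=2 S=121.8363 intr=28.5837 cont=27.5689 V=28.5837[EX]; j=3 S=137.1474 intr=13.2726 cont=12.8617 V=13.2726[EX]; j=4 S=154.3826 intr=0.0000 cont=2.7400 V=2.7400[hold]; j=5 S=173.7837 intr=0.0000 cont=0.0000 V=0.0000[hold]; j=6 S=195.6230 intr=0.0000 cont=0.0000 V=0.0000[hold]; j=7 S=220.2068 intr=0.0000 cont=0.0000 V=0.0000[hold]  S*(7)=137.1474
k=6: j=0 S=102.0141 intr=48.4059 cont=47.3910 V=48.4059[EX]; j=1 S=114.8342 intr=35.5858 cont=34.5710 V=35.5858[EX]; j=2 S=129.2653 intr=21.1547 cont=20.1398 V=21.1547[EX]; j=3 S=145.5100 intr=4.9100 cont=7.5072 V=7.5072[hold]; j=4 S=163.7961 intr=0.0000 cont=1.2450 V=1.2450[hold]; j=5 S=184.3803 intr=0.0000 cont=0.0000 V=0.0000[hold]; j=6 S=207.5513 intr=0.0000 cont=0.0000 V=0.0000[hold]  S*(6)=129.2653
k=5: j=0 S=108.2345 intr=42.1855 cont=41.1707 V=42.1855[EX]; j=1 S=121.8363 intr=28.5837 cont=27.5689 V=28.5837[EX]; j=2 S=137.1474 intr=13.2726 cont=13.6574 V=13.6574[hold]; j=3 S=154.3826 intr=0.0000 cont=4.0819 V=4.0819[hold]; j=4 S=173.7837 intr=0.0000 cont=0.5657 V=0.5657[hold]; j=5 S=195.6230 intr=0.0000 cont=0.0000 V=0.0000[hold]  S*(5)=121.8363
k=4: j=0 S=114.8342 intr=35.5858 cont=34.5710 V=35.5858[EX]; j=1 S=129.2653 intr=21.1547 cont=20.3472 V=21.1547[EX]; j=2 S=145.5100 intr=4.9100 cont=8.4051 V=8.4051[hold]; j=3 S=163.7961 intr=0.0000 cont=2.1595 V=2.1595[hold]; j=4 S=184.3803 intr=0.0000 cont=0.2570 V=0.2570[hold]  S*(4)=129.2653
k=3: j=0 S=121.8363 intr=28.5837 cont=27.5689 V=28.5837[EX]; j=1 S=137.1474 intr=13.2726 cont=14.1413 V=14.1413[hold]; j=2 S=154.3826 intr=0.0000 cont=4.9826 V=4.9826[hold]; j=3 S=173.7837 intr=0.0000 cont=1.1197 V=1.1197[hold]  S*(3)=121.8363
k=2: j=0 S=129.2653 intr=21.1547 cont=20.6079 V=21.1547[EX]; j=1 S=145.5100 intr=4.9100 cont=9.1103 V=9.1103[hold]; j=2 S=163.7961 intr=0.0000 cont=2.8673 V=2.8673[hold]  S*(2)=129.2653
k=1: j=0 S=137.1474 intr=13.2726 cont=14.5214 V=14.5214[hold]; j=1 S=154.3826 intr=0.0000 cont=5.6845 V=5.6845[hold]  S*(1)=-
k=0: j=0 S=145.5100 intr=4.9100 cont=9.6613 V=9.6613[hold]  S*(0)=-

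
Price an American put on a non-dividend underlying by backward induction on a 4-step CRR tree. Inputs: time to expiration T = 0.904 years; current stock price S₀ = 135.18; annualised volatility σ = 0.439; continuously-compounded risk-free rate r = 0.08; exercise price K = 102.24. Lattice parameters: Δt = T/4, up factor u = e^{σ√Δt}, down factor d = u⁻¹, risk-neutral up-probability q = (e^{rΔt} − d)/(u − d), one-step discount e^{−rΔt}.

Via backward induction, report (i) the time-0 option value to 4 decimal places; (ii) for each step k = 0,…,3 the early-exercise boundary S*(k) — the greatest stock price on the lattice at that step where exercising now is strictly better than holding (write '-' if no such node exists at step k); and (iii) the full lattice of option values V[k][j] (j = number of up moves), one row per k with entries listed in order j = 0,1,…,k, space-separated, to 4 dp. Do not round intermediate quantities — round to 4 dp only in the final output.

price = 6.1130
boundary = - - - 72.2775
tree:
6.1130
10.6509 1.6435
18.1448 3.2903 0.0000
29.9625 6.5876 0.0000 0.0000
43.5767 13.1889 0.0000 0.0000 0.0000

params: Δt=0.22600 u=1.23207 d=0.81164 q=0.49141 e^(-rΔt)=0.98208
t_4 payoffs: 43.5767 13.1889 0.0000 0.0000 0.0000
t_3: node(3,0) S=72.2775 payoff=29.9625 vs cont=28.1306 → 29.9625 [stop]  node(3,1) S=109.7175 payoff=0.0000 vs cont=6.5876 → 6.5876 [wait]  node(3,2) S=166.5516 payoff=0.0000 vs cont=0.0000 → 0.0000 [wait]  node(3,3) S=252.8261 payoff=0.0000 vs cont=0.0000 → 0.0000 [wait]  ⇒ S*(3)=72.2775
t_2: node(2,0) S=89.0511 payoff=13.1889 vs cont=18.1448 → 18.1448 [wait]  node(2,1) S=135.1800 payoff=0.0000 vs cont=3.2903 → 3.2903 [wait]  node(2,2) S=205.2038 payoff=0.0000 vs cont=0.0000 → 0.0000 [wait]  ⇒ S*(2)=-
t_1: node(1,0) S=109.7175 payoff=0.0000 vs cont=10.6509 → 10.6509 [wait]  node(1,1) S=166.5516 payoff=0.0000 vs cont=1.6435 → 1.6435 [wait]  ⇒ S*(1)=-
t_0: node(0,0) S=135.1800 payoff=0.0000 vs cont=6.1130 → 6.1130 [wait]  ⇒ S*(0)=-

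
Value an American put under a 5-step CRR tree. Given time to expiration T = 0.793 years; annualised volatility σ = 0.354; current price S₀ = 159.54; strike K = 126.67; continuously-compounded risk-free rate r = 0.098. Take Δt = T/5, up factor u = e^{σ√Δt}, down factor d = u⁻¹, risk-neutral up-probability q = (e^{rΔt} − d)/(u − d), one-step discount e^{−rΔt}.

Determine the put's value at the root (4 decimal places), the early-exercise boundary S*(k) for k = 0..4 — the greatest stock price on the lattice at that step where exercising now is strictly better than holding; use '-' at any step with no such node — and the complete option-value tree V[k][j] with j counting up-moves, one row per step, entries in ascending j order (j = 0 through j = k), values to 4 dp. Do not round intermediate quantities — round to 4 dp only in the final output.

Δt=0.15860, u=1.15140, d=0.86851, q=0.52018, disc=e^(-rΔt)=0.98458
k=5 terminal: V=max(K-S,0) → 47.8317 22.1522 0.0000 0.0000 0.0000 0.0000
k=4: j=0 S=90.7745 intr=35.8955 cont=33.9419 V=35.8955[EX]; j=1 S=120.3418 intr=6.3282 cont=10.4650 V=10.4650[hold]; j=2 S=159.5400 intr=0.0000 cont=0.0000 V=0.0000[hold]; j=3 S=211.5059 intr=0.0000 cont=0.0000 V=0.0000[hold]; j=4 S=280.3983 intr=0.0000 cont=0.0000 V=0.0000[hold]  S*(4)=90.7745
k=3: j=0 S=104.5178 intr=22.1522 cont=22.3174 V=22.3174[hold]; j=1 S=138.5617 intr=0.0000 cont=4.9438 V=4.9438[hold]; j=2 S=183.6945 intr=0.0000 cont=0.0000 V=0.0000[hold]; j=3 S=243.5280 intr=0.0000 cont=0.0000 V=0.0000[hold]  S*(3)=-
k=2: j=0 S=120.3418 intr=6.3282 cont=13.0751 V=13.0751[hold]; j=1 S=159.5400 intr=0.0000 cont=2.3355 V=2.3355[hold]; j=2 S=211.5059 intr=0.0000 cont=0.0000 V=0.0000[hold]  S*(2)=-
k=1: j=0 S=138.5617 intr=0.0000 cont=7.3731 V=7.3731[hold]; j=1 S=183.6945 intr=0.0000 cont=1.1033 V=1.1033[hold]  S*(1)=-
k=0: j=0 S=159.5400 intr=0.0000 cont=4.0482 V=4.0482[hold]  S*(0)=-

price = 4.0482
boundary = - - - - 90.7745
tree:
4.0482
7.3731 1.1033
13.0751 2.3355 0.0000
22.3174 4.9438 0.0000 0.0000
35.8955 10.4650 0.0000 0.0000 0.0000
47.8317 22.1522 0.0000 0.0000 0.0000 0.0000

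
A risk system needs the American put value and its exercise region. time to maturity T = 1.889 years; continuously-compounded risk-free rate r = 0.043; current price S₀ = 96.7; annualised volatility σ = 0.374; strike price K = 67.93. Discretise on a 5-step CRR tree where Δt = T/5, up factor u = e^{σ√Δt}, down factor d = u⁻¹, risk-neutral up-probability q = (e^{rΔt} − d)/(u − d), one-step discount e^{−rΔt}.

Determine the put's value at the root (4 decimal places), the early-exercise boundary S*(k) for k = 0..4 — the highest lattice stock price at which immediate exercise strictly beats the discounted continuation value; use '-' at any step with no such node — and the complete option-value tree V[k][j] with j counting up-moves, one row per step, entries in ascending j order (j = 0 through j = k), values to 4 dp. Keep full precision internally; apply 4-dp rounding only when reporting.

price = 4.5816
boundary = - - - - 38.5552
tree:
4.5816
7.6860 1.3495
12.5605 2.6281 0.0000
19.7723 5.1181 0.0000 0.0000
29.3748 9.9671 0.0000 0.0000 0.0000
37.2930 19.4102 0.0000 0.0000 0.0000 0.0000

params: Δt=0.37780 u=1.25845 d=0.79463 q=0.47809 e^(-rΔt)=0.98389
t_5 payoffs: 37.2930 19.4102 0.0000 0.0000 0.0000 0.0000
t_4: node(4,0) S=38.5552 payoff=29.3748 vs cont=28.2802 → 29.3748 [stop]  node(4,1) S=61.0597 payoff=6.8703 vs cont=9.9671 → 9.9671 [wait]  node(4,2) S=96.7000 payoff=0.0000 vs cont=0.0000 → 0.0000 [wait]  node(4,3) S=153.1434 payoff=0.0000 vs cont=0.0000 → 0.0000 [wait]  node(4,4) S=242.5327 payoff=0.0000 vs cont=0.0000 → 0.0000 [wait]  ⇒ S*(4)=38.5552
t_3: node(3,0) S=48.5198 payoff=19.4102 vs cont=19.7723 → 19.7723 [wait]  node(3,1) S=76.8406 payoff=0.0000 vs cont=5.1181 → 5.1181 [wait]  node(3,2) S=121.6921 payoff=0.0000 vs cont=0.0000 → 0.0000 [wait]  node(3,3) S=192.7233 payoff=0.0000 vs cont=0.0000 → 0.0000 [wait]  ⇒ S*(3)=-
t_2: node(2,0) S=61.0597 payoff=6.8703 vs cont=12.5605 → 12.5605 [wait]  node(2,1) S=96.7000 payoff=0.0000 vs cont=2.6281 → 2.6281 [wait]  node(2,2) S=153.1434 payoff=0.0000 vs cont=0.0000 → 0.0000 [wait]  ⇒ S*(2)=-
t_1: node(1,0) S=76.8406 payoff=0.0000 vs cont=7.6860 → 7.6860 [wait]  node(1,1) S=121.6921 payoff=0.0000 vs cont=1.3495 → 1.3495 [wait]  ⇒ S*(1)=-
t_0: node(0,0) S=96.7000 payoff=0.0000 vs cont=4.5816 → 4.5816 [wait]  ⇒ S*(0)=-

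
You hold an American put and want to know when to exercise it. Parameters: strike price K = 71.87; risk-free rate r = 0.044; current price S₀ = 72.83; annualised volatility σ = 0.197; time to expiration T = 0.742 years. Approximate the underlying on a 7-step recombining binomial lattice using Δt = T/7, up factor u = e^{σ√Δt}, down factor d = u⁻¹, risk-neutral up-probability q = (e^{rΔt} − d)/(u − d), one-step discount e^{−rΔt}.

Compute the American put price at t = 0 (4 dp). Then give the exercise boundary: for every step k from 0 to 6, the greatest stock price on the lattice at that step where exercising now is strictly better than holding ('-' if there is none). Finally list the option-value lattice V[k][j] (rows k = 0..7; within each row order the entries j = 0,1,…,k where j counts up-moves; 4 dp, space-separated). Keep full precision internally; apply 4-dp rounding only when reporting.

price = 3.7016
boundary = - - - 60.0821 56.3495 60.0821 64.0620
tree:
3.7016
5.6393 1.9490
8.3122 3.2266 0.7891
11.7879 5.1835 1.4520 0.1851
15.5205 8.0145 2.6209 0.3878 0.0000
19.0212 11.7879 4.6088 0.8123 0.0000 0.0000
22.3044 15.5205 7.8080 1.7016 0.0000 0.0000 0.0000
25.3837 19.0212 11.7879 3.5646 0.0000 0.0000 0.0000 0.0000

Δt=0.10600  u=1.06624  d=0.93788  q=0.52039  discount=0.99535
step 7 (expiry): payoffs max(K−S,0) = 25.3837 19.0212 11.7879 3.5646 0.0000 0.0000 0.0000 0.0000
step 6: (k=6,j=0): S=49.5656, (K−S)⁺=22.3044, hold=21.9700 ⇒ V=22.3044 exercise | (k=6,j=1): S=56.3495, (K−S)⁺=15.5205, hold=15.1861 ⇒ V=15.5205 exercise | (k=6,j=2): S=64.0620, (K−S)⁺=7.8080, hold=7.4736 ⇒ V=7.8080 exercise | (k=6,j=3): S=72.8300, (K−S)⁺=0.0000, hold=1.7016 ⇒ V=1.7016 continue | (k=6,j=4): S=82.7981, (K−S)⁺=0.0000, hold=0.0000 ⇒ V=0.0000 continue | (k=6,j=5): S=94.1305, (K−S)⁺=0.0000, hold=0.0000 ⇒ V=0.0000 continue | (k=6,j=6): S=107.0140, (K−S)⁺=0.0000, hold=0.0000 ⇒ V=0.0000 continue  boundary S*=64.0620
step 5: (k=5,j=0): S=52.8488, (K−S)⁺=19.0212, hold=18.6868 ⇒ V=19.0212 exercise | (k=5,j=1): S=60.0821, (K−S)⁺=11.7879, hold=11.4535 ⇒ V=11.7879 exercise | (k=5,j=2): S=68.3054, (K−S)⁺=3.5646, hold=4.6088 ⇒ V=4.6088 continue | (k=5,j=3): S=77.6543, (K−S)⁺=0.0000, hold=0.8123 ⇒ V=0.8123 continue | (k=5,j=4): S=88.2827, (K−S)⁺=0.0000, hold=0.0000 ⇒ V=0.0000 continue | (k=5,j=5): S=100.3657, (K−S)⁺=0.0000, hold=0.0000 ⇒ V=0.0000 continue  boundary S*=60.0821
step 4: (k=4,j=0): S=56.3495, (K−S)⁺=15.5205, hold=15.1861 ⇒ V=15.5205 exercise | (k=4,j=1): S=64.0620, (K−S)⁺=7.8080, hold=8.0145 ⇒ V=8.0145 continue | (k=4,j=2): S=72.8300, (K−S)⁺=0.0000, hold=2.6209 ⇒ V=2.6209 continue | (k=4,j=3): S=82.7981, (K−S)⁺=0.0000, hold=0.3878 ⇒ V=0.3878 continue | (k=4,j=4): S=94.1305, (K−S)⁺=0.0000, hold=0.0000 ⇒ V=0.0000 continue  boundary S*=56.3495
step 3: (k=3,j=0): S=60.0821, (K−S)⁺=11.7879, hold=11.5604 ⇒ V=11.7879 exercise | (k=3,j=1): S=68.3054, (K−S)⁺=3.5646, hold=5.1835 ⇒ V=5.1835 continue | (k=3,j=2): S=77.6543, (K−S)⁺=0.0000, hold=1.4520 ⇒ V=1.4520 continue | (k=3,j=3): S=88.2827, (K−S)⁺=0.0000, hold=0.1851 ⇒ V=0.1851 continue  boundary S*=60.0821
step 2: (k=2,j=0): S=64.0620, (K−S)⁺=7.8080, hold=8.3122 ⇒ V=8.3122 continue | (k=2,j=1): S=72.8300, (K−S)⁺=0.0000, hold=3.2266 ⇒ V=3.2266 continue | (k=2,j=2): S=82.7981, (K−S)⁺=0.0000, hold=0.7891 ⇒ V=0.7891 continue  boundary S*=-
step 1: (k=1,j=0): S=68.3054, (K−S)⁺=3.5646, hold=5.6393 ⇒ V=5.6393 continue | (k=1,j=1): S=77.6543, (K−S)⁺=0.0000, hold=1.9490 ⇒ V=1.9490 continue  boundary S*=-
step 0: (k=0,j=0): S=72.8300, (K−S)⁺=0.0000, hold=3.7016 ⇒ V=3.7016 continue  boundary S*=-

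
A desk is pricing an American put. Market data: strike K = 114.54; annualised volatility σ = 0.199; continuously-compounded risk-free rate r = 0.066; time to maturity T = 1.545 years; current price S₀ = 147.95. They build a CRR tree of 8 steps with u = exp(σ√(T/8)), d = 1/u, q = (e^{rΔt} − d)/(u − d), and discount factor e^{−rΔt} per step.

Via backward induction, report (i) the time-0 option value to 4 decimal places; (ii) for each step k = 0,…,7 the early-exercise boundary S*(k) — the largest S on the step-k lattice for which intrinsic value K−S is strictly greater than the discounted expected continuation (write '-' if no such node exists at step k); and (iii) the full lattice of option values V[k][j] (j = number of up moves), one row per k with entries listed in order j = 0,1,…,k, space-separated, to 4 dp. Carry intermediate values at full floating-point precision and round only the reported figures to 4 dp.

Δt=0.19312  u=1.09139  d=0.91626  q=0.55140  discount=0.98733
step 8 (expiry): payoffs max(K−S,0) = 41.0423 26.9944 10.2616 0.0000 0.0000 0.0000 0.0000 0.0000 0.0000
step 7: (k=7,j=0): S=80.2147, (K−S)⁺=34.3253, hold=32.8746 ⇒ V=34.3253 exercise | (k=7,j=1): S=95.5464, (K−S)⁺=18.9936, hold=17.5429 ⇒ V=18.9936 exercise | (k=7,j=2): S=113.8085, (K−S)⁺=0.7315, hold=4.5451 ⇒ V=4.5451 continue | (k=7,j=3): S=135.5610, (K−S)⁺=0.0000, hold=0.0000 ⇒ V=0.0000 continue | (k=7,j=4): S=161.4712, (K−S)⁺=0.0000, hold=0.0000 ⇒ V=0.0000 continue | (k=7,j=5): S=192.3337, (K−S)⁺=0.0000, hold=0.0000 ⇒ V=0.0000 continue | (k=7,j=6): S=229.0950, (K−S)⁺=0.0000, hold=0.0000 ⇒ V=0.0000 continue | (k=7,j=7): S=272.8827, (K−S)⁺=0.0000, hold=0.0000 ⇒ V=0.0000 continue  boundary S*=95.5464
step 6: (k=6,j=0): S=87.5456, (K−S)⁺=26.9944, hold=25.5438 ⇒ V=26.9944 exercise | (k=6,j=1): S=104.2784, (K−S)⁺=10.2616, hold=10.8870 ⇒ V=10.8870 continue | (k=6,j=2): S=124.2095, (K−S)⁺=0.0000, hold=2.0131 ⇒ V=2.0131 continue | (k=6,j=3): S=147.9500, (K−S)⁺=0.0000, hold=0.0000 ⇒ V=0.0000 continue | (k=6,j=4): S=176.2281, (K−S)⁺=0.0000, hold=0.0000 ⇒ V=0.0000 continue | (k=6,j=5): S=209.9112, (K−S)⁺=0.0000, hold=0.0000 ⇒ V=0.0000 continue | (k=6,j=6): S=250.0321, (K−S)⁺=0.0000, hold=0.0000 ⇒ V=0.0000 continue  boundary S*=87.5456
step 5: (k=5,j=0): S=95.5464, (K−S)⁺=18.9936, hold=17.8834 ⇒ V=18.9936 exercise | (k=5,j=1): S=113.8085, (K−S)⁺=0.7315, hold=5.9180 ⇒ V=5.9180 continue | (k=5,j=2): S=135.5610, (K−S)⁺=0.0000, hold=0.8916 ⇒ V=0.8916 continue | (k=5,j=3): S=161.4712, (K−S)⁺=0.0000, hold=0.0000 ⇒ V=0.0000 continue | (k=5,j=4): S=192.3337, (K−S)⁺=0.0000, hold=0.0000 ⇒ V=0.0000 continue | (k=5,j=5): S=229.0950, (K−S)⁺=0.0000, hold=0.0000 ⇒ V=0.0000 continue  boundary S*=95.5464
step 4: (k=4,j=0): S=104.2784, (K−S)⁺=10.2616, hold=11.6345 ⇒ V=11.6345 continue | (k=4,j=1): S=124.2095, (K−S)⁺=0.0000, hold=3.1066 ⇒ V=3.1066 continue | (k=4,j=2): S=147.9500, (K−S)⁺=0.0000, hold=0.3949 ⇒ V=0.3949 continue | (k=4,j=3): S=176.2281, (K−S)⁺=0.0000, hold=0.0000 ⇒ V=0.0000 continue | (k=4,j=4): S=209.9112, (K−S)⁺=0.0000, hold=0.0000 ⇒ V=0.0000 continue  boundary S*=-
step 3: (k=3,j=0): S=113.8085, (K−S)⁺=0.7315, hold=6.8444 ⇒ V=6.8444 continue | (k=3,j=1): S=135.5610, (K−S)⁺=0.0000, hold=1.5910 ⇒ V=1.5910 continue | (k=3,j=2): S=161.4712, (K−S)⁺=0.0000, hold=0.1749 ⇒ V=0.1749 continue | (k=3,j=3): S=192.3337, (K−S)⁺=0.0000, hold=0.0000 ⇒ V=0.0000 continue  boundary S*=-
step 2: (k=2,j=0): S=124.2095, (K−S)⁺=0.0000, hold=3.8977 ⇒ V=3.8977 continue | (k=2,j=1): S=147.9500, (K−S)⁺=0.0000, hold=0.7999 ⇒ V=0.7999 continue | (k=2,j=2): S=176.2281, (K−S)⁺=0.0000, hold=0.0775 ⇒ V=0.0775 continue  boundary S*=-
step 1: (k=1,j=0): S=135.5610, (K−S)⁺=0.0000, hold=2.1618 ⇒ V=2.1618 continue | (k=1,j=1): S=161.4712, (K−S)⁺=0.0000, hold=0.3965 ⇒ V=0.3965 continue  boundary S*=-
step 0: (k=0,j=0): S=147.9500, (K−S)⁺=0.0000, hold=1.1734 ⇒ V=1.1734 continue  boundary S*=-

price = 1.1734
boundary = - - - - - 95.5464 87.5456 95.5464
tree:
1.1734
2.1618 0.3965
3.8977 0.7999 0.0775
6.8444 1.5910 0.1749 0.0000
11.6345 3.1066 0.3949 0.0000 0.0000
18.9936 5.9180 0.8916 0.0000 0.0000 0.0000
26.9944 10.8870 2.0131 0.0000 0.0000 0.0000 0.0000
34.3253 18.9936 4.5451 0.0000 0.0000 0.0000 0.0000 0.0000
41.0423 26.9944 10.2616 0.0000 0.0000 0.0000 0.0000 0.0000 0.0000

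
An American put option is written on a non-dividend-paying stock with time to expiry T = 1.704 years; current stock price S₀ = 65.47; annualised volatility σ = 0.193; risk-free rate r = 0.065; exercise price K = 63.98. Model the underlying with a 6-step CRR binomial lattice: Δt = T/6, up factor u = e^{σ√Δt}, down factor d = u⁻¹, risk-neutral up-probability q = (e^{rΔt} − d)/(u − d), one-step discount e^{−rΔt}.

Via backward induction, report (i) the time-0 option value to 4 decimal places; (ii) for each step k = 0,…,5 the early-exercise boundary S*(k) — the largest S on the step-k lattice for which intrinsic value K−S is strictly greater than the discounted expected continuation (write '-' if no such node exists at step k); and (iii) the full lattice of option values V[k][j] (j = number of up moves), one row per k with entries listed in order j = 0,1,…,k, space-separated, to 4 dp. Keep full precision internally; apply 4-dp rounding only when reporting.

Δt=0.28400  u=1.10833  d=0.90226  q=0.56472  discount=0.98171
step 6 (expiry): payoffs max(K−S,0) = 28.6591 20.5921 10.6827 0.0000 0.0000 0.0000 0.0000
step 5: (k=5,j=0): S=39.1471, (K−S)⁺=24.8329, hold=23.6626 ⇒ V=24.8329 exercise | (k=5,j=1): S=48.0880, (K−S)⁺=15.8920, hold=14.7217 ⇒ V=15.8920 exercise | (k=5,j=2): S=59.0709, (K−S)⁺=4.9091, hold=4.5649 ⇒ V=4.9091 exercise | (k=5,j=3): S=72.5623, (K−S)⁺=0.0000, hold=0.0000 ⇒ V=0.0000 continue | (k=5,j=4): S=89.1349, (K−S)⁺=0.0000, hold=0.0000 ⇒ V=0.0000 continue | (k=5,j=5): S=109.4925, (K−S)⁺=0.0000, hold=0.0000 ⇒ V=0.0000 continue  boundary S*=59.0709
step 4: (k=4,j=0): S=43.3879, (K−S)⁺=20.5921, hold=19.4219 ⇒ V=20.5921 exercise | (k=4,j=1): S=53.2973, (K−S)⁺=10.6827, hold=9.5124 ⇒ V=10.6827 exercise | (k=4,j=2): S=65.4700, (K−S)⁺=0.0000, hold=2.0977 ⇒ V=2.0977 continue | (k=4,j=3): S=80.4228, (K−S)⁺=0.0000, hold=0.0000 ⇒ V=0.0000 continue | (k=4,j=4): S=98.7907, (K−S)⁺=0.0000, hold=0.0000 ⇒ V=0.0000 continue  boundary S*=53.2973
step 3: (k=3,j=0): S=48.0880, (K−S)⁺=15.8920, hold=14.7217 ⇒ V=15.8920 exercise | (k=3,j=1): S=59.0709, (K−S)⁺=4.9091, hold=5.7278 ⇒ V=5.7278 continue | (k=3,j=2): S=72.5623, (K−S)⁺=0.0000, hold=0.8964 ⇒ V=0.8964 continue | (k=3,j=3): S=89.1349, (K−S)⁺=0.0000, hold=0.0000 ⇒ V=0.0000 continue  boundary S*=48.0880
step 2: (k=2,j=0): S=53.2973, (K−S)⁺=10.6827, hold=9.9664 ⇒ V=10.6827 exercise | (k=2,j=1): S=65.4700, (K−S)⁺=0.0000, hold=2.9445 ⇒ V=2.9445 continue | (k=2,j=2): S=80.4228, (K−S)⁺=0.0000, hold=0.3830 ⇒ V=0.3830 continue  boundary S*=53.2973
step 1: (k=1,j=0): S=59.0709, (K−S)⁺=4.9091, hold=6.1973 ⇒ V=6.1973 continue | (k=1,j=1): S=72.5623, (K−S)⁺=0.0000, hold=1.4706 ⇒ V=1.4706 continue  boundary S*=-
step 0: (k=0,j=0): S=65.4700, (K−S)⁺=0.0000, hold=3.4635 ⇒ V=3.4635 continue  boundary S*=-

price = 3.4635
boundary = - - 53.2973 48.0880 53.2973 59.0709
tree:
3.4635
6.1973 1.4706
10.6827 2.9445 0.3830
15.8920 5.7278 0.8964 0.0000
20.5921 10.6827 2.0977 0.0000 0.0000
24.8329 15.8920 4.9091 0.0000 0.0000 0.0000
28.6591 20.5921 10.6827 0.0000 0.0000 0.0000 0.0000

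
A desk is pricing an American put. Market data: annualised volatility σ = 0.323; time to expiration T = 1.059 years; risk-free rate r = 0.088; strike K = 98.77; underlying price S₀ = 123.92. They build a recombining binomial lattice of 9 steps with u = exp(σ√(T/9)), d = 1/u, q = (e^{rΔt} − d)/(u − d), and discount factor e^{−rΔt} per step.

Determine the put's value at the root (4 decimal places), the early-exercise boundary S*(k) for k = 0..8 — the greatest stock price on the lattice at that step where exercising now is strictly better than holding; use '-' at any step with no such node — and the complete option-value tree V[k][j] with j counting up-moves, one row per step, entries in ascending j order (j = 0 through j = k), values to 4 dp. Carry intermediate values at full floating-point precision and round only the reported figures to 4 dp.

params: Δt=0.11767 u=1.11717 d=0.89512 q=0.51920 e^(-rΔt)=0.98970
t_9 payoffs: 53.0535 41.7128 27.5588 9.8938 0.0000 0.0000 0.0000 0.0000 0.0000 0.0000
t_8: node(8,0) S=51.0731 payoff=47.6969 vs cont=46.6795 → 47.6969 [stop]  node(8,1) S=63.7425 payoff=35.0275 vs cont=34.0100 → 35.0275 [stop]  node(8,2) S=79.5549 payoff=19.2151 vs cont=18.1977 → 19.2151 [stop]  node(8,3) S=99.2897 payoff=0.0000 vs cont=4.7079 → 4.7079 [wait]  node(8,4) S=123.9200 payoff=0.0000 vs cont=0.0000 → 0.0000 [wait]  node(8,5) S=154.6603 payoff=0.0000 vs cont=0.0000 → 0.0000 [wait]  node(8,6) S=193.0261 payoff=0.0000 vs cont=0.0000 → 0.0000 [wait]  node(8,7) S=240.9092 payoff=0.0000 vs cont=0.0000 → 0.0000 [wait]  node(8,8) S=300.6704 payoff=0.0000 vs cont=0.0000 → 0.0000 [wait]  ⇒ S*(8)=79.5549
t_7: node(7,0) S=57.0572 payoff=41.7128 vs cont=40.6953 → 41.7128 [stop]  node(7,1) S=71.2112 payoff=27.5588 vs cont=26.5414 → 27.5588 [stop]  node(7,2) S=88.8762 payoff=9.8938 vs cont=11.5626 → 11.5626 [wait]  node(7,3) S=110.9233 payoff=0.0000 vs cont=2.2402 → 2.2402 [wait]  node(7,4) S=138.4395 payoff=0.0000 vs cont=0.0000 → 0.0000 [wait]  node(7,5) S=172.7816 payoff=0.0000 vs cont=0.0000 → 0.0000 [wait]  node(7,6) S=215.6427 payoff=0.0000 vs cont=0.0000 → 0.0000 [wait]  node(7,7) S=269.1362 payoff=0.0000 vs cont=0.0000 → 0.0000 [wait]  ⇒ S*(7)=71.2112
t_6: node(6,0) S=63.7425 payoff=35.0275 vs cont=34.0100 → 35.0275 [stop]  node(6,1) S=79.5549 payoff=19.2151 vs cont=19.0552 → 19.2151 [stop]  node(6,2) S=99.2897 payoff=0.0000 vs cont=6.6531 → 6.6531 [wait]  node(6,3) S=123.9200 payoff=0.0000 vs cont=1.0660 → 1.0660 [wait]  node(6,4) S=154.6603 payoff=0.0000 vs cont=0.0000 → 0.0000 [wait]  node(6,5) S=193.0261 payoff=0.0000 vs cont=0.0000 → 0.0000 [wait]  node(6,6) S=240.9092 payoff=0.0000 vs cont=0.0000 → 0.0000 [wait]  ⇒ S*(6)=79.5549
t_5: node(5,0) S=71.2112 payoff=27.5588 vs cont=26.5414 → 27.5588 [stop]  node(5,1) S=88.8762 payoff=9.8938 vs cont=12.5621 → 12.5621 [wait]  node(5,2) S=110.9233 payoff=0.0000 vs cont=3.7136 → 3.7136 [wait]  node(5,3) S=138.4395 payoff=0.0000 vs cont=0.5072 → 0.5072 [wait]  node(5,4) S=172.7816 payoff=0.0000 vs cont=0.0000 → 0.0000 [wait]  node(5,5) S=215.6427 payoff=0.0000 vs cont=0.0000 → 0.0000 [wait]  ⇒ S*(5)=71.2112
t_4: node(4,0) S=79.5549 payoff=19.2151 vs cont=19.5688 → 19.5688 [wait]  node(4,1) S=99.2897 payoff=0.0000 vs cont=7.8859 → 7.8859 [wait]  node(4,2) S=123.9200 payoff=0.0000 vs cont=2.0278 → 2.0278 [wait]  node(4,3) S=154.6603 payoff=0.0000 vs cont=0.2414 → 0.2414 [wait]  node(4,4) S=193.0261 payoff=0.0000 vs cont=0.0000 → 0.0000 [wait]  ⇒ S*(4)=-
t_3: node(3,0) S=88.8762 payoff=9.8938 vs cont=13.3639 → 13.3639 [wait]  node(3,1) S=110.9233 payoff=0.0000 vs cont=4.7944 → 4.7944 [wait]  node(3,2) S=138.4395 payoff=0.0000 vs cont=1.0889 → 1.0889 [wait]  node(3,3) S=172.7816 payoff=0.0000 vs cont=0.1149 → 0.1149 [wait]  ⇒ S*(3)=-
t_2: node(2,0) S=99.2897 payoff=0.0000 vs cont=8.8228 → 8.8228 [wait]  node(2,1) S=123.9200 payoff=0.0000 vs cont=2.8409 → 2.8409 [wait]  node(2,2) S=154.6603 payoff=0.0000 vs cont=0.5772 → 0.5772 [wait]  ⇒ S*(2)=-
t_1: node(1,0) S=110.9233 payoff=0.0000 vs cont=5.6581 → 5.6581 [wait]  node(1,1) S=138.4395 payoff=0.0000 vs cont=1.6484 → 1.6484 [wait]  ⇒ S*(1)=-
t_0: node(0,0) S=123.9200 payoff=0.0000 vs cont=3.5394 → 3.5394 [wait]  ⇒ S*(0)=-

price = 3.5394
boundary = - - - - - 71.2112 79.5549 71.2112 79.5549
tree:
3.5394
5.6581 1.6484
8.8228 2.8409 0.5772
13.3639 4.7944 1.0889 0.1149
19.5688 7.8859 2.0278 0.2414 0.0000
27.5588 12.5621 3.7136 0.5072 0.0000 0.0000
35.0275 19.2151 6.6531 1.0660 0.0000 0.0000 0.0000
41.7128 27.5588 11.5626 2.2402 0.0000 0.0000 0.0000 0.0000
47.6969 35.0275 19.2151 4.7079 0.0000 0.0000 0.0000 0.0000 0.0000
53.0535 41.7128 27.5588 9.8938 0.0000 0.0000 0.0000 0.0000 0.0000 0.0000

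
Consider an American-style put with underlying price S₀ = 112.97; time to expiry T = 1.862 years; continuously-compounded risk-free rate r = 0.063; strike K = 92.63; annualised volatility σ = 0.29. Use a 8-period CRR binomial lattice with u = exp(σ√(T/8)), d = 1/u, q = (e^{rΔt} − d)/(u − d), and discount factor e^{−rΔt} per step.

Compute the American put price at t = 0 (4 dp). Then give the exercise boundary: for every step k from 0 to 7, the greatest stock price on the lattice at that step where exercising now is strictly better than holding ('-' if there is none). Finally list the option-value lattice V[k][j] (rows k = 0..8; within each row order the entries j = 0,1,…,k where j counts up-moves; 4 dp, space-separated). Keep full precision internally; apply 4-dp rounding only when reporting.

Δt=0.23275, u=1.15017, d=0.86944, q=0.51770, disc=e^(-rΔt)=0.98544
k=8 terminal: V=max(K-S,0) → 55.7431 43.8328 28.0768 7.2334 0.0000 0.0000 0.0000 0.0000 0.0000
k=7: j=0 S=42.4262 intr=50.2038 cont=48.8555 V=50.2038[EX]; j=1 S=56.1250 intr=36.5050 cont=35.1566 V=36.5050[EX]; j=2 S=74.2470 intr=18.3830 cont=17.0346 V=18.3830[EX]; j=3 S=98.2204 intr=0.0000 cont=3.4379 V=3.4379[hold]; j=4 S=129.9345 intr=0.0000 cont=0.0000 V=0.0000[hold]; j=5 S=171.8886 intr=0.0000 cont=0.0000 V=0.0000[hold]; j=6 S=227.3891 intr=0.0000 cont=0.0000 V=0.0000[hold]; j=7 S=300.8100 intr=0.0000 cont=0.0000 V=0.0000[hold]  S*(7)=74.2470
k=6: j=0 S=48.7972 intr=43.8328 cont=42.4844 V=43.8328[EX]; j=1 S=64.5532 intr=28.0768 cont=26.7284 V=28.0768[EX]; j=2 S=85.3966 intr=7.2334 cont=10.4910 V=10.4910[hold]; j=3 S=112.9700 intr=0.0000 cont=1.6340 V=1.6340[hold]; j=4 S=149.4465 intr=0.0000 cont=0.0000 V=0.0000[hold]; j=5 S=197.7008 intr=0.0000 cont=0.0000 V=0.0000[hold]; j=6 S=261.5357 intr=0.0000 cont=0.0000 V=0.0000[hold]  S*(6)=64.5532
k=5: j=0 S=56.1250 intr=36.5050 cont=35.1566 V=36.5050[EX]; j=1 S=74.2470 intr=18.3830 cont=18.6965 V=18.6965[hold]; j=2 S=98.2204 intr=0.0000 cont=5.8198 V=5.8198[hold]; j=3 S=129.9345 intr=0.0000 cont=0.7766 V=0.7766[hold]; j=4 S=171.8886 intr=0.0000 cont=0.0000 V=0.0000[hold]; j=5 S=227.3891 intr=0.0000 cont=0.0000 V=0.0000[hold]  S*(5)=56.1250
k=4: j=0 S=64.5532 intr=28.0768 cont=26.8884 V=28.0768[EX]; j=1 S=85.3966 intr=7.2334 cont=11.8551 V=11.8551[hold]; j=2 S=112.9700 intr=0.0000 cont=3.1622 V=3.1622[hold]; j=3 S=149.4465 intr=0.0000 cont=0.3691 V=0.3691[hold]; j=4 S=197.7008 intr=0.0000 cont=0.0000 V=0.0000[hold]  S*(4)=64.5532
k=3: j=0 S=74.2470 intr=18.3830 cont=19.3924 V=19.3924[hold]; j=1 S=98.2204 intr=0.0000 cont=7.2478 V=7.2478[hold]; j=2 S=129.9345 intr=0.0000 cont=1.6913 V=1.6913[hold]; j=3 S=171.8886 intr=0.0000 cont=0.1754 V=0.1754[hold]  S*(3)=-
k=2: j=0 S=85.3966 intr=7.2334 cont=12.9144 V=12.9144[hold]; j=1 S=112.9700 intr=0.0000 cont=4.3076 V=4.3076[hold]; j=2 S=149.4465 intr=0.0000 cont=0.8933 V=0.8933[hold]  S*(2)=-
k=1: j=0 S=98.2204 intr=0.0000 cont=8.3355 V=8.3355[hold]; j=1 S=129.9345 intr=0.0000 cont=2.5030 V=2.5030[hold]  S*(1)=-
k=0: j=0 S=112.9700 intr=0.0000 cont=5.2387 V=5.2387[hold]  S*(0)=-

price = 5.2387
boundary = - - - - 64.5532 56.1250 64.5532 74.2470
tree:
5.2387
8.3355 2.5030
12.9144 4.3076 0.8933
19.3924 7.2478 1.6913 0.1754
28.0768 11.8551 3.1622 0.3691 0.0000
36.5050 18.6965 5.8198 0.7766 0.0000 0.0000
43.8328 28.0768 10.4910 1.6340 0.0000 0.0000 0.0000
50.2038 36.5050 18.3830 3.4379 0.0000 0.0000 0.0000 0.0000
55.7431 43.8328 28.0768 7.2334 0.0000 0.0000 0.0000 0.0000 0.0000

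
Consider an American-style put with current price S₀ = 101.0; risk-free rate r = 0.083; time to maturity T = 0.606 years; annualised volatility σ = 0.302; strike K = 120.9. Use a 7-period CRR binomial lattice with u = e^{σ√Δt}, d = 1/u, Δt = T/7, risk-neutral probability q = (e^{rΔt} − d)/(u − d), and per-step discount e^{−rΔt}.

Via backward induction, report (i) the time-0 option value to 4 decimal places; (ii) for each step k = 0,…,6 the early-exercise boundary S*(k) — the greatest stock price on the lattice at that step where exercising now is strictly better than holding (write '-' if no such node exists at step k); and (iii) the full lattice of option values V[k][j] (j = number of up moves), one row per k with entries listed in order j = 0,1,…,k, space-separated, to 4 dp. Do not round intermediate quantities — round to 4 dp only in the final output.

Δt=0.08657  u=1.09292  d=0.91498  q=0.51832  discount=0.99284
step 7 (expiry): payoffs max(K−S,0) = 66.6763 56.1306 43.5340 28.4874 10.5146 0.0000 0.0000 0.0000
step 6: (k=6,j=0): S=59.2624, (K−S)⁺=61.6376, hold=60.7720 ⇒ V=61.6376 exercise | (k=6,j=1): S=70.7881, (K−S)⁺=50.1119, hold=49.2463 ⇒ V=50.1119 exercise | (k=6,j=2): S=84.5553, (K−S)⁺=36.3447, hold=35.4791 ⇒ V=36.3447 exercise | (k=6,j=3): S=101.0000, (K−S)⁺=19.9000, hold=19.0344 ⇒ V=19.9000 exercise | (k=6,j=4): S=120.6430, (K−S)⁺=0.2570, hold=5.0284 ⇒ V=5.0284 continue | (k=6,j=5): S=144.1062, (K−S)⁺=0.0000, hold=0.0000 ⇒ V=0.0000 continue | (k=6,j=6): S=172.1327, (K−S)⁺=0.0000, hold=0.0000 ⇒ V=0.0000 continue  boundary S*=101.0000
step 5: (k=5,j=0): S=64.7694, (K−S)⁺=56.1306, hold=55.2650 ⇒ V=56.1306 exercise | (k=5,j=1): S=77.3660, (K−S)⁺=43.5340, hold=42.6684 ⇒ V=43.5340 exercise | (k=5,j=2): S=92.4126, (K−S)⁺=28.4874, hold=27.6218 ⇒ V=28.4874 exercise | (k=5,j=3): S=110.3854, (K−S)⁺=10.5146, hold=12.1044 ⇒ V=12.1044 continue | (k=5,j=4): S=131.8537, (K−S)⁺=0.0000, hold=2.4047 ⇒ V=2.4047 continue | (k=5,j=5): S=157.4973, (K−S)⁺=0.0000, hold=0.0000 ⇒ V=0.0000 continue  boundary S*=92.4126
step 4: (k=4,j=0): S=70.7881, (K−S)⁺=50.1119, hold=49.2463 ⇒ V=50.1119 exercise | (k=4,j=1): S=84.5553, (K−S)⁺=36.3447, hold=35.4791 ⇒ V=36.3447 exercise | (k=4,j=2): S=101.0000, (K−S)⁺=19.9000, hold=19.8525 ⇒ V=19.9000 exercise | (k=4,j=3): S=120.6430, (K−S)⁺=0.2570, hold=7.0261 ⇒ V=7.0261 continue | (k=4,j=4): S=144.1062, (K−S)⁺=0.0000, hold=1.1500 ⇒ V=1.1500 continue  boundary S*=101.0000
step 3: (k=3,j=0): S=77.3660, (K−S)⁺=43.5340, hold=42.6684 ⇒ V=43.5340 exercise | (k=3,j=1): S=92.4126, (K−S)⁺=28.4874, hold=27.6218 ⇒ V=28.4874 exercise | (k=3,j=2): S=110.3854, (K−S)⁺=10.5146, hold=13.1324 ⇒ V=13.1324 continue | (k=3,j=3): S=131.8537, (K−S)⁺=0.0000, hold=3.9519 ⇒ V=3.9519 continue  boundary S*=92.4126
step 2: (k=2,j=0): S=84.5553, (K−S)⁺=36.3447, hold=35.4791 ⇒ V=36.3447 exercise | (k=2,j=1): S=101.0000, (K−S)⁺=19.9000, hold=20.3816 ⇒ V=20.3816 continue | (k=2,j=2): S=120.6430, (K−S)⁺=0.2570, hold=8.3140 ⇒ V=8.3140 continue  boundary S*=84.5553
step 1: (k=1,j=0): S=92.4126, (K−S)⁺=28.4874, hold=27.8697 ⇒ V=28.4874 exercise | (k=1,j=1): S=110.3854, (K−S)⁺=10.5146, hold=14.0255 ⇒ V=14.0255 continue  boundary S*=92.4126
step 0: (k=0,j=0): S=101.0000, (K−S)⁺=19.9000, hold=20.8412 ⇒ V=20.8412 continue  boundary S*=-

price = 20.8412
boundary = - 92.4126 84.5553 92.4126 101.0000 92.4126 101.0000
tree:
20.8412
28.4874 14.0255
36.3447 20.3816 8.3140
43.5340 28.4874 13.1324 3.9519
50.1119 36.3447 19.9000 7.0261 1.1500
56.1306 43.5340 28.4874 12.1044 2.4047 0.0000
61.6376 50.1119 36.3447 19.9000 5.0284 0.0000 0.0000
66.6763 56.1306 43.5340 28.4874 10.5146 0.0000 0.0000 0.0000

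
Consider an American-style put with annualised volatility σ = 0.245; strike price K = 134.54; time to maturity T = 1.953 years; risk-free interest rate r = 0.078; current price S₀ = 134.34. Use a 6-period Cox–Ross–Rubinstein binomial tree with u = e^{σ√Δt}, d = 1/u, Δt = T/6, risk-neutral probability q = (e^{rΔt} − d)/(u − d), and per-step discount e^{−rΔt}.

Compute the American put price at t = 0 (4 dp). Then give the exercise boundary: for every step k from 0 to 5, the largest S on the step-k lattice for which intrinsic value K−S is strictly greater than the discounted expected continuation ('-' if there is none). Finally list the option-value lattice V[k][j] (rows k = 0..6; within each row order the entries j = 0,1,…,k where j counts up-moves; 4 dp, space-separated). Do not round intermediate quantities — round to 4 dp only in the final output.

Δt=0.32550  u=1.15002  d=0.86955  q=0.55679  discount=0.97493
step 6 (expiry): payoffs max(K−S,0) = 76.4670 57.7359 32.9631 0.2000 0.0000 0.0000 0.0000
step 5: (k=5,j=0): S=66.7851, (K−S)⁺=67.7549, hold=64.3821 ⇒ V=67.7549 exercise | (k=5,j=1): S=88.3262, (K−S)⁺=46.2138, hold=42.8409 ⇒ V=46.2138 exercise | (k=5,j=2): S=116.8154, (K−S)⁺=17.7246, hold=14.3517 ⇒ V=17.7246 exercise | (k=5,j=3): S=154.4936, (K−S)⁺=0.0000, hold=0.0864 ⇒ V=0.0864 continue | (k=5,j=4): S=204.3247, (K−S)⁺=0.0000, hold=0.0000 ⇒ V=0.0000 continue | (k=5,j=5): S=270.2286, (K−S)⁺=0.0000, hold=0.0000 ⇒ V=0.0000 continue  boundary S*=116.8154
step 4: (k=4,j=0): S=76.8041, (K−S)⁺=57.7359, hold=54.3630 ⇒ V=57.7359 exercise | (k=4,j=1): S=101.5769, (K−S)⁺=32.9631, hold=29.5903 ⇒ V=32.9631 exercise | (k=4,j=2): S=134.3400, (K−S)⁺=0.2000, hold=7.7056 ⇒ V=7.7056 continue | (k=4,j=3): S=177.6707, (K−S)⁺=0.0000, hold=0.0373 ⇒ V=0.0373 continue | (k=4,j=4): S=234.9774, (K−S)⁺=0.0000, hold=0.0000 ⇒ V=0.0000 continue  boundary S*=101.5769
step 3: (k=3,j=0): S=88.3262, (K−S)⁺=46.2138, hold=42.8409 ⇒ V=46.2138 exercise | (k=3,j=1): S=116.8154, (K−S)⁺=17.7246, hold=18.4261 ⇒ V=18.4261 continue | (k=3,j=2): S=154.4936, (K−S)⁺=0.0000, hold=3.3498 ⇒ V=3.3498 continue | (k=3,j=3): S=204.3247, (K−S)⁺=0.0000, hold=0.0161 ⇒ V=0.0161 continue  boundary S*=88.3262
step 2: (k=2,j=0): S=101.5769, (K−S)⁺=32.9631, hold=29.9711 ⇒ V=32.9631 exercise | (k=2,j=1): S=134.3400, (K−S)⁺=0.2000, hold=9.7802 ⇒ V=9.7802 continue | (k=2,j=2): S=177.6707, (K−S)⁺=0.0000, hold=1.4562 ⇒ V=1.4562 continue  boundary S*=101.5769
step 1: (k=1,j=0): S=116.8154, (K−S)⁺=17.7246, hold=19.5522 ⇒ V=19.5522 continue | (k=1,j=1): S=154.4936, (K−S)⁺=0.0000, hold=5.0165 ⇒ V=5.0165 continue  boundary S*=-
step 0: (k=0,j=0): S=134.3400, (K−S)⁺=0.2000, hold=11.1715 ⇒ V=11.1715 continue  boundary S*=-

price = 11.1715
boundary = - - 101.5769 88.3262 101.5769 116.8154
tree:
11.1715
19.5522 5.0165
32.9631 9.7802 1.4562
46.2138 18.4261 3.3498 0.0161
57.7359 32.9631 7.7056 0.0373 0.0000
67.7549 46.2138 17.7246 0.0864 0.0000 0.0000
76.4670 57.7359 32.9631 0.2000 0.0000 0.0000 0.0000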